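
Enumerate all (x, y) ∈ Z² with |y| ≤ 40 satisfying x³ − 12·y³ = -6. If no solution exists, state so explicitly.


The equation is x³ - 12y³ = -6. For fixed y, x³ = 12·y³ − 6, so a solution requires the RHS to be a perfect cube.
Strategy: iterate y from -40 to 40, compute RHS = 12·y³ − 6, and check whether it is a (positive or negative) perfect cube.
Check small values of y:
  y = 0: RHS = -6 is not a perfect cube.
  y = 1: RHS = 6 is not a perfect cube.
  y = -1: RHS = -18 is not a perfect cube.
  y = 2: RHS = 90 is not a perfect cube.
  y = -2: RHS = -102 is not a perfect cube.
  y = 3: RHS = 318 is not a perfect cube.
  y = -3: RHS = -330 is not a perfect cube.
Continuing the search up to |y| = 40 finds no solutions either.
No (x, y) in the scanned range satisfies the equation.

No integer solutions with |y| ≤ 40.


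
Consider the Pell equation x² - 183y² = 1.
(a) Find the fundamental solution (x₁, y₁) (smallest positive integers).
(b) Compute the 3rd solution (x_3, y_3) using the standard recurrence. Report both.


Step 1: Find the fundamental solution (x₁, y₁) of x² - 183y² = 1.
  Expand √183 as a continued fraction. a₀ = ⌊√183⌋ = 13; iterate m_{k+1} = d_k·a_k − m_k, d_{k+1} = (183 − m_{k+1}²)/d_k, a_{k+1} = ⌊(a₀ + m_{k+1})/d_{k+1}⌋ (starting m₀ = 0, d₀ = 1), with convergents p_k = a_k·p_{k-1} + p_{k-2}, q_k = a_k·q_{k-1} + q_{k-2} (p₋₁ = 1, q₋₁ = 0):
  k = 0: a₀ = 13; p₀/q₀ = 13/1; p₀² − 183·q₀² = 169 − 183 = -14.
  k = 1: m = 13, d = 14, a = ⌊(13 + 13)/14⌋ = 1; p/q = (1·13 + 1)/(1·1 + 0) = 14/1; p² − 183·q² = 196 − 183 = 13.
  k = 2: m = 1, d = 13, a = ⌊(13 + 1)/13⌋ = 1; p/q = (1·14 + 13)/(1·1 + 1) = 27/2; p² − 183·q² = 729 − 732 = -3.
  k = 3: m = 12, d = 3, a = ⌊(13 + 12)/3⌋ = 8; p/q = (8·27 + 14)/(8·2 + 1) = 230/17; p² − 183·q² = 52900 − 52887 = 13.
  k = 4: m = 12, d = 13, a = ⌊(13 + 12)/13⌋ = 1; p/q = (1·230 + 27)/(1·17 + 2) = 257/19; p² − 183·q² = 66049 − 66063 = -14.
  k = 5: m = 1, d = 14, a = ⌊(13 + 1)/14⌋ = 1; p/q = (1·257 + 230)/(1·19 + 17) = 487/36; p² − 183·q² = 237169 − 237168 = 1.
  The first convergent with p² − 183·q² = 1 gives the fundamental solution (x₁, y₁) = (487, 36).
Step 2: Apply the recurrence (x_{n+1}, y_{n+1}) = (x₁x_n + 183y₁y_n, x₁y_n + y₁x_n) repeatedly.
  From (x_1, y_1) = (487, 36): x_2 = 487·487 + 183·36·36 = 474337; y_2 = 487·36 + 36·487 = 35064.
  From (x_2, y_2) = (474337, 35064): x_3 = 487·474337 + 183·36·35064 = 462003751; y_3 = 487·35064 + 36·474337 = 34152300.
Step 3: Verify x_3² - 183·y_3² = 213447465938070001 - 213447465938070000 = 1 (should be 1). ✓

(x_1, y_1) = (487, 36); (x_3, y_3) = (462003751, 34152300).


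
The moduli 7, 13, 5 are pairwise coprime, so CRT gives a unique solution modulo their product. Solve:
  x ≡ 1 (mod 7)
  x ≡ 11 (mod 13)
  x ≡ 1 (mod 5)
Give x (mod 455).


Moduli 7, 13, 5 are pairwise coprime; by CRT there is a unique solution modulo M = 7 · 13 · 5 = 455.
Solve pairwise, accumulating the modulus:
  Start with x ≡ 1 (mod 7).
  Combine with x ≡ 11 (mod 13): since gcd(7, 13) = 1, we get a unique residue mod 91.
    Write x = 1 + 7·t and substitute into x ≡ 11 (mod 13): 7·t ≡ 11 − 1 = 10 (mod 13).
    The inverse of 7 mod 13 is 2 (since 7·2 = 14 = 1·13 + 1), so t ≡ 2·10 = 20 ≡ 7 (mod 13).
    Then x = 1 + 7·7 = 50, valid modulo lcm(7, 13) = 91: x ≡ 50 (mod 91).
  Combine with x ≡ 1 (mod 5): since gcd(91, 5) = 1, we get a unique residue mod 455.
    Write x = 50 + 91·t and substitute into x ≡ 1 (mod 5): 91·t ≡ 1 − 50 = -49 (mod 5).
    Reduce coefficients mod 5: 1·t ≡ 1 (mod 5).
    So t ≡ 1 (mod 5).
    Then x = 50 + 91·1 = 141, valid modulo lcm(91, 5) = 455: x ≡ 141 (mod 455).
Verify: 141 mod 7 = 1 ✓, 141 mod 13 = 11 ✓, 141 mod 5 = 1 ✓.

x ≡ 141 (mod 455).


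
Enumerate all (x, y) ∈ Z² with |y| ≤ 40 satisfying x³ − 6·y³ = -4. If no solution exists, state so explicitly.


The equation is x³ - 6y³ = -4. For fixed y, x³ = 6·y³ − 4, so a solution requires the RHS to be a perfect cube.
Strategy: iterate y from -40 to 40, compute RHS = 6·y³ − 4, and check whether it is a (positive or negative) perfect cube.
Check small values of y:
  y = 0: RHS = -4 is not a perfect cube.
  y = 1: RHS = 2 is not a perfect cube.
  y = -1: RHS = -10 is not a perfect cube.
  y = 2: RHS = 44 is not a perfect cube.
  y = -2: RHS = -52 is not a perfect cube.
  y = 3: RHS = 158 is not a perfect cube.
  y = -3: RHS = -166 is not a perfect cube.
Continuing the search up to |y| = 40 finds no solutions either.
No (x, y) in the scanned range satisfies the equation.

No integer solutions with |y| ≤ 40.


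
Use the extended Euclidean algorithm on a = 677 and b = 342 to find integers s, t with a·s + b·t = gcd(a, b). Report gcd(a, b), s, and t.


Euclidean algorithm on (677, 342) — divide until remainder is 0:
  677 = 1 · 342 + 335
  342 = 1 · 335 + 7
  335 = 47 · 7 + 6
  7 = 1 · 6 + 1
  6 = 6 · 1 + 0
gcd(677, 342) = 1.
Track Bezout coefficients alongside the remainders: start with r₀ = 677 = a·1 + b·0 (s = 1, t = 0) and r₁ = 342 = a·0 + b·1 (s = 0, t = 1); each new remainder r_{k+1} = r_{k-1} − q_k·r_k inherits s_{k+1} = s_{k-1} − q_k·s_k, t_{k+1} = t_{k-1} − q_k·t_k, so r_k = a·s_k + b·t_k at every step:
  q = 1: r = 335, s = 1 − 1·0 = 1, t = 0 − 1·1 = -1  (check: 677·1 + 342·(-1) = 335)
  q = 1: r = 7, s = 0 − 1·1 = -1, t = 1 − 1·(-1) = 2  (check: 677·(-1) + 342·2 = 7)
  q = 47: r = 6, s = 1 − 47·(-1) = 48, t = -1 − 47·2 = -95  (check: 677·48 + 342·(-95) = 6)
  q = 1: r = 1, s = -1 − 1·48 = -49, t = 2 − 1·(-95) = 97  (check: 677·(-49) + 342·97 = 1)
The row with r = 1 (the gcd) gives the Bezout coefficients s = -49, t = 97.
Result: 677 · (-49) + 342 · (97) = 1.

gcd(677, 342) = 1; s = -49, t = 97 (check: 677·(-49) + 342·97 = 1).


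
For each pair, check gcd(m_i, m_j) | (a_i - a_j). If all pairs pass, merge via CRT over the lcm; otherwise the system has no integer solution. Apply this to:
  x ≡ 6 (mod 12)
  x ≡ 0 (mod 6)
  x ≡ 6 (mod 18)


Moduli 12, 6, 18 are not pairwise coprime, so CRT works modulo lcm(m_i) when all pairwise compatibility conditions hold.
Pairwise compatibility: gcd(m_i, m_j) must divide a_i - a_j for every pair.
Merge one congruence at a time:
  Start: x ≡ 6 (mod 12).
  Combine with x ≡ 0 (mod 6): gcd(12, 6) = 6; 0 - 6 = -6, which IS divisible by 6, so compatible.
    Write x = 6 + 12·t and substitute into x ≡ 0 (mod 6): 12·t ≡ 0 − 6 = -6 (mod 6).
    Divide the congruence (and modulus) by g = 6: 2·t ≡ -1 (mod 1).
    Modulo 1 every t works; take t = 0.
    Then x = 6 + 12·0 = 6, valid modulo lcm(12, 6) = 12: x ≡ 6 (mod 12).
  Combine with x ≡ 6 (mod 18): gcd(12, 18) = 6; 6 - 6 = 0, which IS divisible by 6, so compatible.
    Write x = 6 + 12·t and substitute into x ≡ 6 (mod 18): 12·t ≡ 6 − 6 = 0 (mod 18).
    Divide the congruence (and modulus) by g = 6: 2·t ≡ 0 (mod 3).
    The inverse of 2 mod 3 is 2 (since 2·2 = 4 = 1·3 + 1), so t ≡ 2·0 = 0 ≡ 0 (mod 3).
    Then x = 6 + 12·0 = 6, valid modulo lcm(12, 18) = 36: x ≡ 6 (mod 36).
Verify: 6 mod 12 = 6, 6 mod 6 = 0, 6 mod 18 = 6.

x ≡ 6 (mod 36).


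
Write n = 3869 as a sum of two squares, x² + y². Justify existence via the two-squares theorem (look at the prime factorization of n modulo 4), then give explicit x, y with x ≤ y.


Step 1: Factor n = 3869 = 53 · 73.
Step 2: Check the mod-4 condition on each prime factor: 53 ≡ 1 (mod 4), exponent 1; 73 ≡ 1 (mod 4), exponent 1.
All primes ≡ 3 (mod 4) appear to even exponent (or don't appear), so by the two-squares theorem n IS expressible as a sum of two squares.
Step 3: Build a representation. Here n = 53 · 73 is a product of primes ≡ 1 (mod 4). Each prime p ≡ 1 (mod 4) is itself a sum of two squares; find a² by testing p − a² for a perfect square:
  53: 53 − 1² = 52, 53 − 2² = 49 = 7² ⇒ 53 = 2² + 7².
  73: 73 − 1² = 72, 73 − 2² = 69, 73 − 3² = 64 = 8² ⇒ 73 = 3² + 8².
  Combine using the Brahmagupta–Fibonacci identity (a² + b²)(c² + d²) = (ac − bd)² + (ad + bc)² = (ac + bd)² + (ad − bc)²:
  53 · 73 = 3869: from (2² + 7²)(3² + 8²), take (2·3 − 7·8, 2·8 + 7·3) = (6 − 56, 16 + 21) = (-50, 37); dropping signs (only squares matter) gives (50, 37); check 50² + 37² = 2500 + 1369 = 3869 ✓.
Step 4: Order so x ≤ y and verify: 37² + 50² = 1369 + 2500 = 3869 = n. ✓

n = 3869 = 37² + 50² (one valid representation with x ≤ y).


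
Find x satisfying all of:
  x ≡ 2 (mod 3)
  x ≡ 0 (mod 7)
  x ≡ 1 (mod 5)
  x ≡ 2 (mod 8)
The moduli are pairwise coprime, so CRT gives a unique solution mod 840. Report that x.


Product of moduli M = 3 · 7 · 5 · 8 = 840.
Merge one congruence at a time:
  Start: x ≡ 2 (mod 3).
  Combine with x ≡ 0 (mod 7); new modulus lcm = 21.
    Write x = 2 + 3·t and substitute into x ≡ 0 (mod 7): 3·t ≡ 0 − 2 = -2 (mod 7).
    Reduce coefficients mod 7: 3·t ≡ 5 (mod 7).
    The inverse of 3 mod 7 is 5 (since 3·5 = 15 = 2·7 + 1), so t ≡ 5·5 = 25 ≡ 4 (mod 7).
    Then x = 2 + 3·4 = 14, valid modulo lcm(3, 7) = 21: x ≡ 14 (mod 21).
  Combine with x ≡ 1 (mod 5); new modulus lcm = 105.
    Write x = 14 + 21·t and substitute into x ≡ 1 (mod 5): 21·t ≡ 1 − 14 = -13 (mod 5).
    Reduce coefficients mod 5: 1·t ≡ 2 (mod 5).
    So t ≡ 2 (mod 5).
    Then x = 14 + 21·2 = 56, valid modulo lcm(21, 5) = 105: x ≡ 56 (mod 105).
  Combine with x ≡ 2 (mod 8); new modulus lcm = 840.
    Write x = 56 + 105·t and substitute into x ≡ 2 (mod 8): 105·t ≡ 2 − 56 = -54 (mod 8).
    Reduce coefficients mod 8: 1·t ≡ 2 (mod 8).
    So t ≡ 2 (mod 8).
    Then x = 56 + 105·2 = 266, valid modulo lcm(105, 8) = 840: x ≡ 266 (mod 840).
Verify against each original: 266 mod 3 = 2, 266 mod 7 = 0, 266 mod 5 = 1, 266 mod 8 = 2.

x ≡ 266 (mod 840).


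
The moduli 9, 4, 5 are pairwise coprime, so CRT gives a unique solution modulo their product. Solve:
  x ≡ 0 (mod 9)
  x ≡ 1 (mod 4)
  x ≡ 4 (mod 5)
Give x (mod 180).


Moduli 9, 4, 5 are pairwise coprime; by CRT there is a unique solution modulo M = 9 · 4 · 5 = 180.
Solve pairwise, accumulating the modulus:
  Start with x ≡ 0 (mod 9).
  Combine with x ≡ 1 (mod 4): since gcd(9, 4) = 1, we get a unique residue mod 36.
    Write x = 0 + 9·t and substitute into x ≡ 1 (mod 4): 9·t ≡ 1 − 0 = 1 (mod 4).
    Reduce coefficients mod 4: 1·t ≡ 1 (mod 4).
    So t ≡ 1 (mod 4).
    Then x = 0 + 9·1 = 9, valid modulo lcm(9, 4) = 36: x ≡ 9 (mod 36).
  Combine with x ≡ 4 (mod 5): since gcd(36, 5) = 1, we get a unique residue mod 180.
    Write x = 9 + 36·t and substitute into x ≡ 4 (mod 5): 36·t ≡ 4 − 9 = -5 (mod 5).
    Reduce coefficients mod 5: 1·t ≡ 0 (mod 5).
    So t ≡ 0 (mod 5).
    Then x = 9 + 36·0 = 9, valid modulo lcm(36, 5) = 180: x ≡ 9 (mod 180).
Verify: 9 mod 9 = 0 ✓, 9 mod 4 = 1 ✓, 9 mod 5 = 4 ✓.

x ≡ 9 (mod 180).


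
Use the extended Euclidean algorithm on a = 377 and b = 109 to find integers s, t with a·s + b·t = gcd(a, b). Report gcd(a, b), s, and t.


Euclidean algorithm on (377, 109) — divide until remainder is 0:
  377 = 3 · 109 + 50
  109 = 2 · 50 + 9
  50 = 5 · 9 + 5
  9 = 1 · 5 + 4
  5 = 1 · 4 + 1
  4 = 4 · 1 + 0
gcd(377, 109) = 1.
Track Bezout coefficients alongside the remainders: start with r₀ = 377 = a·1 + b·0 (s = 1, t = 0) and r₁ = 109 = a·0 + b·1 (s = 0, t = 1); each new remainder r_{k+1} = r_{k-1} − q_k·r_k inherits s_{k+1} = s_{k-1} − q_k·s_k, t_{k+1} = t_{k-1} − q_k·t_k, so r_k = a·s_k + b·t_k at every step:
  q = 3: r = 50, s = 1 − 3·0 = 1, t = 0 − 3·1 = -3  (check: 377·1 + 109·(-3) = 50)
  q = 2: r = 9, s = 0 − 2·1 = -2, t = 1 − 2·(-3) = 7  (check: 377·(-2) + 109·7 = 9)
  q = 5: r = 5, s = 1 − 5·(-2) = 11, t = -3 − 5·7 = -38  (check: 377·11 + 109·(-38) = 5)
  q = 1: r = 4, s = -2 − 1·11 = -13, t = 7 − 1·(-38) = 45  (check: 377·(-13) + 109·45 = 4)
  q = 1: r = 1, s = 11 − 1·(-13) = 24, t = -38 − 1·45 = -83  (check: 377·24 + 109·(-83) = 1)
The row with r = 1 (the gcd) gives the Bezout coefficients s = 24, t = -83.
Result: 377 · (24) + 109 · (-83) = 1.

gcd(377, 109) = 1; s = 24, t = -83 (check: 377·24 + 109·(-83) = 1).


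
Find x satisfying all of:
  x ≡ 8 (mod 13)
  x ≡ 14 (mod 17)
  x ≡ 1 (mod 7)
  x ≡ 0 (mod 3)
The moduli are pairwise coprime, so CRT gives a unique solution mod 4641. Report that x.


Product of moduli M = 13 · 17 · 7 · 3 = 4641.
Merge one congruence at a time:
  Start: x ≡ 8 (mod 13).
  Combine with x ≡ 14 (mod 17); new modulus lcm = 221.
    Write x = 8 + 13·t and substitute into x ≡ 14 (mod 17): 13·t ≡ 14 − 8 = 6 (mod 17).
    The inverse of 13 mod 17 is 4 (since 13·4 = 52 = 3·17 + 1), so t ≡ 4·6 = 24 ≡ 7 (mod 17).
    Then x = 8 + 13·7 = 99, valid modulo lcm(13, 17) = 221: x ≡ 99 (mod 221).
  Combine with x ≡ 1 (mod 7); new modulus lcm = 1547.
    Write x = 99 + 221·t and substitute into x ≡ 1 (mod 7): 221·t ≡ 1 − 99 = -98 (mod 7).
    Reduce coefficients mod 7: 4·t ≡ 0 (mod 7).
    The inverse of 4 mod 7 is 2 (since 4·2 = 8 = 1·7 + 1), so t ≡ 2·0 = 0 ≡ 0 (mod 7).
    Then x = 99 + 221·0 = 99, valid modulo lcm(221, 7) = 1547: x ≡ 99 (mod 1547).
  Combine with x ≡ 0 (mod 3); new modulus lcm = 4641.
    Write x = 99 + 1547·t and substitute into x ≡ 0 (mod 3): 1547·t ≡ 0 − 99 = -99 (mod 3).
    Reduce coefficients mod 3: 2·t ≡ 0 (mod 3).
    The inverse of 2 mod 3 is 2 (since 2·2 = 4 = 1·3 + 1), so t ≡ 2·0 = 0 ≡ 0 (mod 3).
    Then x = 99 + 1547·0 = 99, valid modulo lcm(1547, 3) = 4641: x ≡ 99 (mod 4641).
Verify against each original: 99 mod 13 = 8, 99 mod 17 = 14, 99 mod 7 = 1, 99 mod 3 = 0.

x ≡ 99 (mod 4641).


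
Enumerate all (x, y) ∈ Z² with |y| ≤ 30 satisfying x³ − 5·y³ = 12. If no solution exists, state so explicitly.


The equation is x³ - 5y³ = 12. For fixed y, x³ = 5·y³ + 12, so a solution requires the RHS to be a perfect cube.
Strategy: iterate y from -30 to 30, compute RHS = 5·y³ + 12, and check whether it is a (positive or negative) perfect cube.
Check small values of y:
  y = 0: RHS = 12 is not a perfect cube.
  y = 1: RHS = 17 is not a perfect cube.
  y = -1: RHS = 7 is not a perfect cube.
  y = 2: RHS = 52 is not a perfect cube.
  y = -2: RHS = -28 is not a perfect cube.
  y = 3: RHS = 147 is not a perfect cube.
  y = -3: RHS = -123 is not a perfect cube.
Continuing the search up to |y| = 30 finds no solutions either.
No (x, y) in the scanned range satisfies the equation.

No integer solutions with |y| ≤ 30.


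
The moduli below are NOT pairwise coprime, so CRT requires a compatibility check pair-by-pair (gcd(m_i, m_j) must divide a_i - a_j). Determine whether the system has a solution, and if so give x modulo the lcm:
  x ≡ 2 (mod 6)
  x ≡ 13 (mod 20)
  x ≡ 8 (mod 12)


Moduli 6, 20, 12 are not pairwise coprime, so CRT works modulo lcm(m_i) when all pairwise compatibility conditions hold.
Pairwise compatibility: gcd(m_i, m_j) must divide a_i - a_j for every pair.
Merge one congruence at a time:
  Start: x ≡ 2 (mod 6).
  Combine with x ≡ 13 (mod 20): gcd(6, 20) = 2, and 13 - 2 = 11 is NOT divisible by 2.
    ⇒ system is inconsistent (no integer solution).

No solution (the system is inconsistent).


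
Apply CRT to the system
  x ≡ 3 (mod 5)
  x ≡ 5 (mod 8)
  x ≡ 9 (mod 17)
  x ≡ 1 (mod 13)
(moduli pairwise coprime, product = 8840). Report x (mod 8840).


Product of moduli M = 5 · 8 · 17 · 13 = 8840.
Merge one congruence at a time:
  Start: x ≡ 3 (mod 5).
  Combine with x ≡ 5 (mod 8); new modulus lcm = 40.
    Write x = 3 + 5·t and substitute into x ≡ 5 (mod 8): 5·t ≡ 5 − 3 = 2 (mod 8).
    The inverse of 5 mod 8 is 5 (since 5·5 = 25 = 3·8 + 1), so t ≡ 5·2 = 10 ≡ 2 (mod 8).
    Then x = 3 + 5·2 = 13, valid modulo lcm(5, 8) = 40: x ≡ 13 (mod 40).
  Combine with x ≡ 9 (mod 17); new modulus lcm = 680.
    Write x = 13 + 40·t and substitute into x ≡ 9 (mod 17): 40·t ≡ 9 − 13 = -4 (mod 17).
    Reduce coefficients mod 17: 6·t ≡ 13 (mod 17).
    The inverse of 6 mod 17 is 3 (since 6·3 = 18 = 1·17 + 1), so t ≡ 3·13 = 39 ≡ 5 (mod 17).
    Then x = 13 + 40·5 = 213, valid modulo lcm(40, 17) = 680: x ≡ 213 (mod 680).
  Combine with x ≡ 1 (mod 13); new modulus lcm = 8840.
    Write x = 213 + 680·t and substitute into x ≡ 1 (mod 13): 680·t ≡ 1 − 213 = -212 (mod 13).
    Reduce coefficients mod 13: 4·t ≡ 9 (mod 13).
    The inverse of 4 mod 13 is 10 (since 4·10 = 40 = 3·13 + 1), so t ≡ 10·9 = 90 ≡ 12 (mod 13).
    Then x = 213 + 680·12 = 8373, valid modulo lcm(680, 13) = 8840: x ≡ 8373 (mod 8840).
Verify against each original: 8373 mod 5 = 3, 8373 mod 8 = 5, 8373 mod 17 = 9, 8373 mod 13 = 1.

x ≡ 8373 (mod 8840).


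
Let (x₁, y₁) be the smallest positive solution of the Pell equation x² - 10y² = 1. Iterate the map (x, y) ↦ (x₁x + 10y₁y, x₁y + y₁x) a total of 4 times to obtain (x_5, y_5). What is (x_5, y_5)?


Step 1: Find the fundamental solution (x₁, y₁) of x² - 10y² = 1.
  Expand √10 as a continued fraction. a₀ = ⌊√10⌋ = 3; iterate m_{k+1} = d_k·a_k − m_k, d_{k+1} = (10 − m_{k+1}²)/d_k, a_{k+1} = ⌊(a₀ + m_{k+1})/d_{k+1}⌋ (starting m₀ = 0, d₀ = 1), with convergents p_k = a_k·p_{k-1} + p_{k-2}, q_k = a_k·q_{k-1} + q_{k-2} (p₋₁ = 1, q₋₁ = 0):
  k = 0: a₀ = 3; p₀/q₀ = 3/1; p₀² − 10·q₀² = 9 − 10 = -1.
  k = 1: m = 3, d = 1, a = ⌊(3 + 3)/1⌋ = 6; p/q = (6·3 + 1)/(6·1 + 0) = 19/6; p² − 10·q² = 361 − 360 = 1.
  The first convergent with p² − 10·q² = 1 gives the fundamental solution (x₁, y₁) = (19, 6).
Step 2: Apply the recurrence (x_{n+1}, y_{n+1}) = (x₁x_n + 10y₁y_n, x₁y_n + y₁x_n) repeatedly.
  From (x_1, y_1) = (19, 6): x_2 = 19·19 + 10·6·6 = 721; y_2 = 19·6 + 6·19 = 228.
  From (x_2, y_2) = (721, 228): x_3 = 19·721 + 10·6·228 = 27379; y_3 = 19·228 + 6·721 = 8658.
  From (x_3, y_3) = (27379, 8658): x_4 = 19·27379 + 10·6·8658 = 1039681; y_4 = 19·8658 + 6·27379 = 328776.
  From (x_4, y_4) = (1039681, 328776): x_5 = 19·1039681 + 10·6·328776 = 39480499; y_5 = 19·328776 + 6·1039681 = 12484830.
Step 3: Verify x_5² - 10·y_5² = 1558709801289001 - 1558709801289000 = 1 (should be 1). ✓

(x_1, y_1) = (19, 6); (x_5, y_5) = (39480499, 12484830).


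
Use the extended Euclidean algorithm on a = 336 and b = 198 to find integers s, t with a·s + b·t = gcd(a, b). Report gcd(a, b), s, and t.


Euclidean algorithm on (336, 198) — divide until remainder is 0:
  336 = 1 · 198 + 138
  198 = 1 · 138 + 60
  138 = 2 · 60 + 18
  60 = 3 · 18 + 6
  18 = 3 · 6 + 0
gcd(336, 198) = 6.
Track Bezout coefficients alongside the remainders: start with r₀ = 336 = a·1 + b·0 (s = 1, t = 0) and r₁ = 198 = a·0 + b·1 (s = 0, t = 1); each new remainder r_{k+1} = r_{k-1} − q_k·r_k inherits s_{k+1} = s_{k-1} − q_k·s_k, t_{k+1} = t_{k-1} − q_k·t_k, so r_k = a·s_k + b·t_k at every step:
  q = 1: r = 138, s = 1 − 1·0 = 1, t = 0 − 1·1 = -1  (check: 336·1 + 198·(-1) = 138)
  q = 1: r = 60, s = 0 − 1·1 = -1, t = 1 − 1·(-1) = 2  (check: 336·(-1) + 198·2 = 60)
  q = 2: r = 18, s = 1 − 2·(-1) = 3, t = -1 − 2·2 = -5  (check: 336·3 + 198·(-5) = 18)
  q = 3: r = 6, s = -1 − 3·3 = -10, t = 2 − 3·(-5) = 17  (check: 336·(-10) + 198·17 = 6)
The row with r = 6 (the gcd) gives the Bezout coefficients s = -10, t = 17.
Result: 336 · (-10) + 198 · (17) = 6.

gcd(336, 198) = 6; s = -10, t = 17 (check: 336·(-10) + 198·17 = 6).


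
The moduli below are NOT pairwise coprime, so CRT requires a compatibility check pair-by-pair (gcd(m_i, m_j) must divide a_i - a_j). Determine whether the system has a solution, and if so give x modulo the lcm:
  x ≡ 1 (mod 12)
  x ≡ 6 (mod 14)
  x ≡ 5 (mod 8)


Moduli 12, 14, 8 are not pairwise coprime, so CRT works modulo lcm(m_i) when all pairwise compatibility conditions hold.
Pairwise compatibility: gcd(m_i, m_j) must divide a_i - a_j for every pair.
Merge one congruence at a time:
  Start: x ≡ 1 (mod 12).
  Combine with x ≡ 6 (mod 14): gcd(12, 14) = 2, and 6 - 1 = 5 is NOT divisible by 2.
    ⇒ system is inconsistent (no integer solution).

No solution (the system is inconsistent).


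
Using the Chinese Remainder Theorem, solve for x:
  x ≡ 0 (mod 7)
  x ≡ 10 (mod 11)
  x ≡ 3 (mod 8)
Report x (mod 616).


Moduli 7, 11, 8 are pairwise coprime; by CRT there is a unique solution modulo M = 7 · 11 · 8 = 616.
Solve pairwise, accumulating the modulus:
  Start with x ≡ 0 (mod 7).
  Combine with x ≡ 10 (mod 11): since gcd(7, 11) = 1, we get a unique residue mod 77.
    Write x = 0 + 7·t and substitute into x ≡ 10 (mod 11): 7·t ≡ 10 − 0 = 10 (mod 11).
    The inverse of 7 mod 11 is 8 (since 7·8 = 56 = 5·11 + 1), so t ≡ 8·10 = 80 ≡ 3 (mod 11).
    Then x = 0 + 7·3 = 21, valid modulo lcm(7, 11) = 77: x ≡ 21 (mod 77).
  Combine with x ≡ 3 (mod 8): since gcd(77, 8) = 1, we get a unique residue mod 616.
    Write x = 21 + 77·t and substitute into x ≡ 3 (mod 8): 77·t ≡ 3 − 21 = -18 (mod 8).
    Reduce coefficients mod 8: 5·t ≡ 6 (mod 8).
    The inverse of 5 mod 8 is 5 (since 5·5 = 25 = 3·8 + 1), so t ≡ 5·6 = 30 ≡ 6 (mod 8).
    Then x = 21 + 77·6 = 483, valid modulo lcm(77, 8) = 616: x ≡ 483 (mod 616).
Verify: 483 mod 7 = 0 ✓, 483 mod 11 = 10 ✓, 483 mod 8 = 3 ✓.

x ≡ 483 (mod 616).


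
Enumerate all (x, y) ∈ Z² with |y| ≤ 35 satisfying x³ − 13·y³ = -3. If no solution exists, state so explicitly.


The equation is x³ - 13y³ = -3. For fixed y, x³ = 13·y³ − 3, so a solution requires the RHS to be a perfect cube.
Strategy: iterate y from -35 to 35, compute RHS = 13·y³ − 3, and check whether it is a (positive or negative) perfect cube.
Check small values of y:
  y = 0: RHS = -3 is not a perfect cube.
  y = 1: RHS = 10 is not a perfect cube.
  y = -1: RHS = -16 is not a perfect cube.
  y = 2: RHS = 101 is not a perfect cube.
  y = -2: RHS = -107 is not a perfect cube.
  y = 3: RHS = 348 is not a perfect cube.
  y = -3: RHS = -354 is not a perfect cube.
Continuing the search up to |y| = 35 finds no solutions either.
No (x, y) in the scanned range satisfies the equation.

No integer solutions with |y| ≤ 35.


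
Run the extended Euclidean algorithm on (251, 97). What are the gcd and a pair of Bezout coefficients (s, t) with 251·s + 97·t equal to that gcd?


Euclidean algorithm on (251, 97) — divide until remainder is 0:
  251 = 2 · 97 + 57
  97 = 1 · 57 + 40
  57 = 1 · 40 + 17
  40 = 2 · 17 + 6
  17 = 2 · 6 + 5
  6 = 1 · 5 + 1
  5 = 5 · 1 + 0
gcd(251, 97) = 1.
Track Bezout coefficients alongside the remainders: start with r₀ = 251 = a·1 + b·0 (s = 1, t = 0) and r₁ = 97 = a·0 + b·1 (s = 0, t = 1); each new remainder r_{k+1} = r_{k-1} − q_k·r_k inherits s_{k+1} = s_{k-1} − q_k·s_k, t_{k+1} = t_{k-1} − q_k·t_k, so r_k = a·s_k + b·t_k at every step:
  q = 2: r = 57, s = 1 − 2·0 = 1, t = 0 − 2·1 = -2  (check: 251·1 + 97·(-2) = 57)
  q = 1: r = 40, s = 0 − 1·1 = -1, t = 1 − 1·(-2) = 3  (check: 251·(-1) + 97·3 = 40)
  q = 1: r = 17, s = 1 − 1·(-1) = 2, t = -2 − 1·3 = -5  (check: 251·2 + 97·(-5) = 17)
  q = 2: r = 6, s = -1 − 2·2 = -5, t = 3 − 2·(-5) = 13  (check: 251·(-5) + 97·13 = 6)
  q = 2: r = 5, s = 2 − 2·(-5) = 12, t = -5 − 2·13 = -31  (check: 251·12 + 97·(-31) = 5)
  q = 1: r = 1, s = -5 − 1·12 = -17, t = 13 − 1·(-31) = 44  (check: 251·(-17) + 97·44 = 1)
The row with r = 1 (the gcd) gives the Bezout coefficients s = -17, t = 44.
Result: 251 · (-17) + 97 · (44) = 1.

gcd(251, 97) = 1; s = -17, t = 44 (check: 251·(-17) + 97·44 = 1).


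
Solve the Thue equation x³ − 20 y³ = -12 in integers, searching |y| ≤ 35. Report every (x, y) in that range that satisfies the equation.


The equation is x³ - 20y³ = -12. For fixed y, x³ = 20·y³ − 12, so a solution requires the RHS to be a perfect cube.
Strategy: iterate y from -35 to 35, compute RHS = 20·y³ − 12, and check whether it is a (positive or negative) perfect cube.
Check small values of y:
  y = 0: RHS = -12 is not a perfect cube.
  y = 1: RHS = 8 = (2)³ ⇒ x = 2 works.
  y = -1: RHS = -32 is not a perfect cube.
  y = 2: RHS = 148 is not a perfect cube.
  y = -2: RHS = -172 is not a perfect cube.
  y = 3: RHS = 528 is not a perfect cube.
  y = -3: RHS = -552 is not a perfect cube.
Continuing the search up to |y| = 35 finds no further solutions beyond those listed.
Collected solutions: (2, 1).

Solutions (with |y| ≤ 35): (2, 1).


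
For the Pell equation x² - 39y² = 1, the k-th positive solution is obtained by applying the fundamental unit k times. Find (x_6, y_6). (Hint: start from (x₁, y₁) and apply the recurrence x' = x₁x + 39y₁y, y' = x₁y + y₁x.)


Step 1: Find the fundamental solution (x₁, y₁) of x² - 39y² = 1.
  Expand √39 as a continued fraction. a₀ = ⌊√39⌋ = 6; iterate m_{k+1} = d_k·a_k − m_k, d_{k+1} = (39 − m_{k+1}²)/d_k, a_{k+1} = ⌊(a₀ + m_{k+1})/d_{k+1}⌋ (starting m₀ = 0, d₀ = 1), with convergents p_k = a_k·p_{k-1} + p_{k-2}, q_k = a_k·q_{k-1} + q_{k-2} (p₋₁ = 1, q₋₁ = 0):
  k = 0: a₀ = 6; p₀/q₀ = 6/1; p₀² − 39·q₀² = 36 − 39 = -3.
  k = 1: m = 6, d = 3, a = ⌊(6 + 6)/3⌋ = 4; p/q = (4·6 + 1)/(4·1 + 0) = 25/4; p² − 39·q² = 625 − 624 = 1.
  The first convergent with p² − 39·q² = 1 gives the fundamental solution (x₁, y₁) = (25, 4).
Step 2: Apply the recurrence (x_{n+1}, y_{n+1}) = (x₁x_n + 39y₁y_n, x₁y_n + y₁x_n) repeatedly.
  From (x_1, y_1) = (25, 4): x_2 = 25·25 + 39·4·4 = 1249; y_2 = 25·4 + 4·25 = 200.
  From (x_2, y_2) = (1249, 200): x_3 = 25·1249 + 39·4·200 = 62425; y_3 = 25·200 + 4·1249 = 9996.
  From (x_3, y_3) = (62425, 9996): x_4 = 25·62425 + 39·4·9996 = 3120001; y_4 = 25·9996 + 4·62425 = 499600.
  From (x_4, y_4) = (3120001, 499600): x_5 = 25·3120001 + 39·4·499600 = 155937625; y_5 = 25·499600 + 4·3120001 = 24970004.
  From (x_5, y_5) = (155937625, 24970004): x_6 = 25·155937625 + 39·4·24970004 = 7793761249; y_6 = 25·24970004 + 4·155937625 = 1248000600.
Step 3: Verify x_6² - 39·y_6² = 60742714406414040001 - 60742714406414040000 = 1 (should be 1). ✓

(x_1, y_1) = (25, 4); (x_6, y_6) = (7793761249, 1248000600).


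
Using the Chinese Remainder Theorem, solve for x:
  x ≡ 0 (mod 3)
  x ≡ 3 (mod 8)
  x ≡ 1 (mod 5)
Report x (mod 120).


Moduli 3, 8, 5 are pairwise coprime; by CRT there is a unique solution modulo M = 3 · 8 · 5 = 120.
Solve pairwise, accumulating the modulus:
  Start with x ≡ 0 (mod 3).
  Combine with x ≡ 3 (mod 8): since gcd(3, 8) = 1, we get a unique residue mod 24.
    Write x = 0 + 3·t and substitute into x ≡ 3 (mod 8): 3·t ≡ 3 − 0 = 3 (mod 8).
    The inverse of 3 mod 8 is 3 (since 3·3 = 9 = 1·8 + 1), so t ≡ 3·3 = 9 ≡ 1 (mod 8).
    Then x = 0 + 3·1 = 3, valid modulo lcm(3, 8) = 24: x ≡ 3 (mod 24).
  Combine with x ≡ 1 (mod 5): since gcd(24, 5) = 1, we get a unique residue mod 120.
    Write x = 3 + 24·t and substitute into x ≡ 1 (mod 5): 24·t ≡ 1 − 3 = -2 (mod 5).
    Reduce coefficients mod 5: 4·t ≡ 3 (mod 5).
    The inverse of 4 mod 5 is 4 (since 4·4 = 16 = 3·5 + 1), so t ≡ 4·3 = 12 ≡ 2 (mod 5).
    Then x = 3 + 24·2 = 51, valid modulo lcm(24, 5) = 120: x ≡ 51 (mod 120).
Verify: 51 mod 3 = 0 ✓, 51 mod 8 = 3 ✓, 51 mod 5 = 1 ✓.

x ≡ 51 (mod 120).


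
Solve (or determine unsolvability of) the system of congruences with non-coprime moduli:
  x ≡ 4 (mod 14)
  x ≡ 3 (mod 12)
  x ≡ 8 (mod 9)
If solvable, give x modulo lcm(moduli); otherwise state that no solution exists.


Moduli 14, 12, 9 are not pairwise coprime, so CRT works modulo lcm(m_i) when all pairwise compatibility conditions hold.
Pairwise compatibility: gcd(m_i, m_j) must divide a_i - a_j for every pair.
Merge one congruence at a time:
  Start: x ≡ 4 (mod 14).
  Combine with x ≡ 3 (mod 12): gcd(14, 12) = 2, and 3 - 4 = -1 is NOT divisible by 2.
    ⇒ system is inconsistent (no integer solution).

No solution (the system is inconsistent).


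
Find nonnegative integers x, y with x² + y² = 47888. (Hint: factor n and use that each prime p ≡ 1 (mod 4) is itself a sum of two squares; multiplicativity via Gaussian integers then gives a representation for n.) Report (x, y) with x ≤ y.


Step 1: Factor n = 47888 = 2^4 · 41 · 73.
Step 2: Check the mod-4 condition on each prime factor: 2 = 2 (special); 41 ≡ 1 (mod 4), exponent 1; 73 ≡ 1 (mod 4), exponent 1.
All primes ≡ 3 (mod 4) appear to even exponent (or don't appear), so by the two-squares theorem n IS expressible as a sum of two squares.
Step 3: Build a representation. Group n = k² · m with k = 4 and m = 41 · 73 = 2993 (a product of primes ≡ 1 (mod 4)); a representation of m scales to one of n via (k·x)² + (k·y)² = k²(x² + y²). Each prime p ≡ 1 (mod 4) is itself a sum of two squares; find a² by testing p − a² for a perfect square:
  41: 41 − 1² = 40, 41 − 2² = 37, 41 − 3² = 32, 41 − 4² = 25 = 5² ⇒ 41 = 4² + 5².
  73: 73 − 1² = 72, 73 − 2² = 69, 73 − 3² = 64 = 8² ⇒ 73 = 3² + 8².
  Combine using the Brahmagupta–Fibonacci identity (a² + b²)(c² + d²) = (ac − bd)² + (ad + bc)² = (ac + bd)² + (ad − bc)²:
  41 · 73 = 2993: from (4² + 5²)(3² + 8²), take (4·3 − 5·8, 4·8 + 5·3) = (12 − 40, 32 + 15) = (-28, 47); dropping signs (only squares matter) gives (28, 47); check 28² + 47² = 784 + 2209 = 2993 ✓.
  Scale by k = 4: (4·28, 4·47) = (112, 188).
Step 4: Order so x ≤ y and verify: 112² + 188² = 12544 + 35344 = 47888 = n. ✓

n = 47888 = 112² + 188² (one valid representation with x ≤ y).


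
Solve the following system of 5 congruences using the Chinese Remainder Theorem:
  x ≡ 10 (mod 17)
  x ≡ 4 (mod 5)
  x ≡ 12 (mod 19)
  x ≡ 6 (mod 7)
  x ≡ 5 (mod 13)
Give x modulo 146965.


Product of moduli M = 17 · 5 · 19 · 7 · 13 = 146965.
Merge one congruence at a time:
  Start: x ≡ 10 (mod 17).
  Combine with x ≡ 4 (mod 5); new modulus lcm = 85.
    Write x = 10 + 17·t and substitute into x ≡ 4 (mod 5): 17·t ≡ 4 − 10 = -6 (mod 5).
    Reduce coefficients mod 5: 2·t ≡ 4 (mod 5).
    The inverse of 2 mod 5 is 3 (since 2·3 = 6 = 1·5 + 1), so t ≡ 3·4 = 12 ≡ 2 (mod 5).
    Then x = 10 + 17·2 = 44, valid modulo lcm(17, 5) = 85: x ≡ 44 (mod 85).
  Combine with x ≡ 12 (mod 19); new modulus lcm = 1615.
    Write x = 44 + 85·t and substitute into x ≡ 12 (mod 19): 85·t ≡ 12 − 44 = -32 (mod 19).
    Reduce coefficients mod 19: 9·t ≡ 6 (mod 19).
    The inverse of 9 mod 19 is 17 (since 9·17 = 153 = 8·19 + 1), so t ≡ 17·6 = 102 ≡ 7 (mod 19).
    Then x = 44 + 85·7 = 639, valid modulo lcm(85, 19) = 1615: x ≡ 639 (mod 1615).
  Combine with x ≡ 6 (mod 7); new modulus lcm = 11305.
    Write x = 639 + 1615·t and substitute into x ≡ 6 (mod 7): 1615·t ≡ 6 − 639 = -633 (mod 7).
    Reduce coefficients mod 7: 5·t ≡ 4 (mod 7).
    The inverse of 5 mod 7 is 3 (since 5·3 = 15 = 2·7 + 1), so t ≡ 3·4 = 12 ≡ 5 (mod 7).
    Then x = 639 + 1615·5 = 8714, valid modulo lcm(1615, 7) = 11305: x ≡ 8714 (mod 11305).
  Combine with x ≡ 5 (mod 13); new modulus lcm = 146965.
    Write x = 8714 + 11305·t and substitute into x ≡ 5 (mod 13): 11305·t ≡ 5 − 8714 = -8709 (mod 13).
    Reduce coefficients mod 13: 8·t ≡ 1 (mod 13).
    The inverse of 8 mod 13 is 5 (since 8·5 = 40 = 3·13 + 1), so t ≡ 5·1 = 5 ≡ 5 (mod 13).
    Then x = 8714 + 11305·5 = 65239, valid modulo lcm(11305, 13) = 146965: x ≡ 65239 (mod 146965).
Verify against each original: 65239 mod 17 = 10, 65239 mod 5 = 4, 65239 mod 19 = 12, 65239 mod 7 = 6, 65239 mod 13 = 5.

x ≡ 65239 (mod 146965).


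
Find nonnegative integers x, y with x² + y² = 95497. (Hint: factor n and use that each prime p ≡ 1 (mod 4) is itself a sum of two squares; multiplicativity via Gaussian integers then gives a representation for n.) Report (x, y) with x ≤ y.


Step 1: Factor n = 95497 = 29 · 37 · 89.
Step 2: Check the mod-4 condition on each prime factor: 29 ≡ 1 (mod 4), exponent 1; 37 ≡ 1 (mod 4), exponent 1; 89 ≡ 1 (mod 4), exponent 1.
All primes ≡ 3 (mod 4) appear to even exponent (or don't appear), so by the two-squares theorem n IS expressible as a sum of two squares.
Step 3: Build a representation. Here n = 29 · 37 · 89 is a product of primes ≡ 1 (mod 4). Each prime p ≡ 1 (mod 4) is itself a sum of two squares; find a² by testing p − a² for a perfect square:
  29: 29 − 1² = 28, 29 − 2² = 25 = 5² ⇒ 29 = 2² + 5².
  37: 37 − 1² = 36 = 6² ⇒ 37 = 1² + 6².
  89: 89 − 1² = 88, 89 − 2² = 85, 89 − 3² = 80, 89 − 4² = 73, 89 − 5² = 64 = 8² ⇒ 89 = 5² + 8².
  Combine using the Brahmagupta–Fibonacci identity (a² + b²)(c² + d²) = (ac − bd)² + (ad + bc)² = (ac + bd)² + (ad − bc)²:
  29 · 37 = 1073: from (2² + 5²)(1² + 6²), take (2·1 − 5·6, 2·6 + 5·1) = (2 − 30, 12 + 5) = (-28, 17); dropping signs (only squares matter) gives (28, 17); check 28² + 17² = 784 + 289 = 1073 ✓.
  1073 · 89 = 95497: from (28² + 17²)(5² + 8²), take (28·5 − 17·8, 28·8 + 17·5) = (140 − 136, 224 + 85) = (4, 309); check 4² + 309² = 16 + 95481 = 95497 ✓.
Step 4: Order so x ≤ y and verify: 4² + 309² = 16 + 95481 = 95497 = n. ✓

n = 95497 = 4² + 309² (one valid representation with x ≤ y).


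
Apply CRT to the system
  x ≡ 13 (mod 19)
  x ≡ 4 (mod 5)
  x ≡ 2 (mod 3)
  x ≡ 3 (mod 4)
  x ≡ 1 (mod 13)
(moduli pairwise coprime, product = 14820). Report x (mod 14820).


Product of moduli M = 19 · 5 · 3 · 4 · 13 = 14820.
Merge one congruence at a time:
  Start: x ≡ 13 (mod 19).
  Combine with x ≡ 4 (mod 5); new modulus lcm = 95.
    Write x = 13 + 19·t and substitute into x ≡ 4 (mod 5): 19·t ≡ 4 − 13 = -9 (mod 5).
    Reduce coefficients mod 5: 4·t ≡ 1 (mod 5).
    The inverse of 4 mod 5 is 4 (since 4·4 = 16 = 3·5 + 1), so t ≡ 4·1 = 4 ≡ 4 (mod 5).
    Then x = 13 + 19·4 = 89, valid modulo lcm(19, 5) = 95: x ≡ 89 (mod 95).
  Combine with x ≡ 2 (mod 3); new modulus lcm = 285.
    Write x = 89 + 95·t and substitute into x ≡ 2 (mod 3): 95·t ≡ 2 − 89 = -87 (mod 3).
    Reduce coefficients mod 3: 2·t ≡ 0 (mod 3).
    The inverse of 2 mod 3 is 2 (since 2·2 = 4 = 1·3 + 1), so t ≡ 2·0 = 0 ≡ 0 (mod 3).
    Then x = 89 + 95·0 = 89, valid modulo lcm(95, 3) = 285: x ≡ 89 (mod 285).
  Combine with x ≡ 3 (mod 4); new modulus lcm = 1140.
    Write x = 89 + 285·t and substitute into x ≡ 3 (mod 4): 285·t ≡ 3 − 89 = -86 (mod 4).
    Reduce coefficients mod 4: 1·t ≡ 2 (mod 4).
    So t ≡ 2 (mod 4).
    Then x = 89 + 285·2 = 659, valid modulo lcm(285, 4) = 1140: x ≡ 659 (mod 1140).
  Combine with x ≡ 1 (mod 13); new modulus lcm = 14820.
    Write x = 659 + 1140·t and substitute into x ≡ 1 (mod 13): 1140·t ≡ 1 − 659 = -658 (mod 13).
    Reduce coefficients mod 13: 9·t ≡ 5 (mod 13).
    The inverse of 9 mod 13 is 3 (since 9·3 = 27 = 2·13 + 1), so t ≡ 3·5 = 15 ≡ 2 (mod 13).
    Then x = 659 + 1140·2 = 2939, valid modulo lcm(1140, 13) = 14820: x ≡ 2939 (mod 14820).
Verify against each original: 2939 mod 19 = 13, 2939 mod 5 = 4, 2939 mod 3 = 2, 2939 mod 4 = 3, 2939 mod 13 = 1.

x ≡ 2939 (mod 14820).


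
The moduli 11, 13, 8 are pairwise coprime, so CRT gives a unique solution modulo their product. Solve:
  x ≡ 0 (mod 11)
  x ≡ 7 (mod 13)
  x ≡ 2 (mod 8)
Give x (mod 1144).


Moduli 11, 13, 8 are pairwise coprime; by CRT there is a unique solution modulo M = 11 · 13 · 8 = 1144.
Solve pairwise, accumulating the modulus:
  Start with x ≡ 0 (mod 11).
  Combine with x ≡ 7 (mod 13): since gcd(11, 13) = 1, we get a unique residue mod 143.
    Write x = 0 + 11·t and substitute into x ≡ 7 (mod 13): 11·t ≡ 7 − 0 = 7 (mod 13).
    The inverse of 11 mod 13 is 6 (since 11·6 = 66 = 5·13 + 1), so t ≡ 6·7 = 42 ≡ 3 (mod 13).
    Then x = 0 + 11·3 = 33, valid modulo lcm(11, 13) = 143: x ≡ 33 (mod 143).
  Combine with x ≡ 2 (mod 8): since gcd(143, 8) = 1, we get a unique residue mod 1144.
    Write x = 33 + 143·t and substitute into x ≡ 2 (mod 8): 143·t ≡ 2 − 33 = -31 (mod 8).
    Reduce coefficients mod 8: 7·t ≡ 1 (mod 8).
    The inverse of 7 mod 8 is 7 (since 7·7 = 49 = 6·8 + 1), so t ≡ 7·1 = 7 ≡ 7 (mod 8).
    Then x = 33 + 143·7 = 1034, valid modulo lcm(143, 8) = 1144: x ≡ 1034 (mod 1144).
Verify: 1034 mod 11 = 0 ✓, 1034 mod 13 = 7 ✓, 1034 mod 8 = 2 ✓.

x ≡ 1034 (mod 1144).


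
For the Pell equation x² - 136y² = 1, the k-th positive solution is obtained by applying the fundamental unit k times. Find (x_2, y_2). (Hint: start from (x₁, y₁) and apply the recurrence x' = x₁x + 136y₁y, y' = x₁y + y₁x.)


Step 1: Find the fundamental solution (x₁, y₁) of x² - 136y² = 1.
  Expand √136 as a continued fraction. a₀ = ⌊√136⌋ = 11; iterate m_{k+1} = d_k·a_k − m_k, d_{k+1} = (136 − m_{k+1}²)/d_k, a_{k+1} = ⌊(a₀ + m_{k+1})/d_{k+1}⌋ (starting m₀ = 0, d₀ = 1), with convergents p_k = a_k·p_{k-1} + p_{k-2}, q_k = a_k·q_{k-1} + q_{k-2} (p₋₁ = 1, q₋₁ = 0):
  k = 0: a₀ = 11; p₀/q₀ = 11/1; p₀² − 136·q₀² = 121 − 136 = -15.
  k = 1: m = 11, d = 15, a = ⌊(11 + 11)/15⌋ = 1; p/q = (1·11 + 1)/(1·1 + 0) = 12/1; p² − 136·q² = 144 − 136 = 8.
  k = 2: m = 4, d = 8, a = ⌊(11 + 4)/8⌋ = 1; p/q = (1·12 + 11)/(1·1 + 1) = 23/2; p² − 136·q² = 529 − 544 = -15.
  k = 3: m = 4, d = 15, a = ⌊(11 + 4)/15⌋ = 1; p/q = (1·23 + 12)/(1·2 + 1) = 35/3; p² − 136·q² = 1225 − 1224 = 1.
  The first convergent with p² − 136·q² = 1 gives the fundamental solution (x₁, y₁) = (35, 3).
Step 2: Apply the recurrence (x_{n+1}, y_{n+1}) = (x₁x_n + 136y₁y_n, x₁y_n + y₁x_n) repeatedly.
  From (x_1, y_1) = (35, 3): x_2 = 35·35 + 136·3·3 = 2449; y_2 = 35·3 + 3·35 = 210.
Step 3: Verify x_2² - 136·y_2² = 5997601 - 5997600 = 1 (should be 1). ✓

(x_1, y_1) = (35, 3); (x_2, y_2) = (2449, 210).


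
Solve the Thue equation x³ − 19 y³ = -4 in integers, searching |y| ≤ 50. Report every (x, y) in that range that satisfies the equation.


The equation is x³ - 19y³ = -4. For fixed y, x³ = 19·y³ − 4, so a solution requires the RHS to be a perfect cube.
Strategy: iterate y from -50 to 50, compute RHS = 19·y³ − 4, and check whether it is a (positive or negative) perfect cube.
Check small values of y:
  y = 0: RHS = -4 is not a perfect cube.
  y = 1: RHS = 15 is not a perfect cube.
  y = -1: RHS = -23 is not a perfect cube.
  y = 2: RHS = 148 is not a perfect cube.
  y = -2: RHS = -156 is not a perfect cube.
  y = 3: RHS = 509 is not a perfect cube.
  y = -3: RHS = -517 is not a perfect cube.
Continuing the search up to |y| = 50 finds no solutions either.
No (x, y) in the scanned range satisfies the equation.

No integer solutions with |y| ≤ 50.


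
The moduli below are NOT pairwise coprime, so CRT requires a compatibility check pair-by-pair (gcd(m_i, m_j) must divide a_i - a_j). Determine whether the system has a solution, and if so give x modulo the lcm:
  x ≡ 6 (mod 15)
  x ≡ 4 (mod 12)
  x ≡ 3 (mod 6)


Moduli 15, 12, 6 are not pairwise coprime, so CRT works modulo lcm(m_i) when all pairwise compatibility conditions hold.
Pairwise compatibility: gcd(m_i, m_j) must divide a_i - a_j for every pair.
Merge one congruence at a time:
  Start: x ≡ 6 (mod 15).
  Combine with x ≡ 4 (mod 12): gcd(15, 12) = 3, and 4 - 6 = -2 is NOT divisible by 3.
    ⇒ system is inconsistent (no integer solution).

No solution (the system is inconsistent).


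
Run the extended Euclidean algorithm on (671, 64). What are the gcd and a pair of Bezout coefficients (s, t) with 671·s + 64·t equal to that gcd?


Euclidean algorithm on (671, 64) — divide until remainder is 0:
  671 = 10 · 64 + 31
  64 = 2 · 31 + 2
  31 = 15 · 2 + 1
  2 = 2 · 1 + 0
gcd(671, 64) = 1.
Track Bezout coefficients alongside the remainders: start with r₀ = 671 = a·1 + b·0 (s = 1, t = 0) and r₁ = 64 = a·0 + b·1 (s = 0, t = 1); each new remainder r_{k+1} = r_{k-1} − q_k·r_k inherits s_{k+1} = s_{k-1} − q_k·s_k, t_{k+1} = t_{k-1} − q_k·t_k, so r_k = a·s_k + b·t_k at every step:
  q = 10: r = 31, s = 1 − 10·0 = 1, t = 0 − 10·1 = -10  (check: 671·1 + 64·(-10) = 31)
  q = 2: r = 2, s = 0 − 2·1 = -2, t = 1 − 2·(-10) = 21  (check: 671·(-2) + 64·21 = 2)
  q = 15: r = 1, s = 1 − 15·(-2) = 31, t = -10 − 15·21 = -325  (check: 671·31 + 64·(-325) = 1)
The row with r = 1 (the gcd) gives the Bezout coefficients s = 31, t = -325.
Result: 671 · (31) + 64 · (-325) = 1.

gcd(671, 64) = 1; s = 31, t = -325 (check: 671·31 + 64·(-325) = 1).
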